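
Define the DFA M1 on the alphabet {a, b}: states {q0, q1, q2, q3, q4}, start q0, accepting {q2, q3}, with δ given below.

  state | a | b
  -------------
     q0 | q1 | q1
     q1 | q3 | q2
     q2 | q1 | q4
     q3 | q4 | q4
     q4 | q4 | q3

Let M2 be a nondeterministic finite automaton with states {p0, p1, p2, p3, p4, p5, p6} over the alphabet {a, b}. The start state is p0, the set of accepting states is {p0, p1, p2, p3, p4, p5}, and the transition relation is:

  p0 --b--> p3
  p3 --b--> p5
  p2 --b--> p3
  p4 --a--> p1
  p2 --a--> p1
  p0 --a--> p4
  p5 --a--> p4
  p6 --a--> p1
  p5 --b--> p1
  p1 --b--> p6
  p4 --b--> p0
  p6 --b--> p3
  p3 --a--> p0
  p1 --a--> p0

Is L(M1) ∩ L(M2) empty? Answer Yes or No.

The string aa is accepted by both M1 and M2.
Hence L(M1) ∩ L(M2) ≠ ∅.

No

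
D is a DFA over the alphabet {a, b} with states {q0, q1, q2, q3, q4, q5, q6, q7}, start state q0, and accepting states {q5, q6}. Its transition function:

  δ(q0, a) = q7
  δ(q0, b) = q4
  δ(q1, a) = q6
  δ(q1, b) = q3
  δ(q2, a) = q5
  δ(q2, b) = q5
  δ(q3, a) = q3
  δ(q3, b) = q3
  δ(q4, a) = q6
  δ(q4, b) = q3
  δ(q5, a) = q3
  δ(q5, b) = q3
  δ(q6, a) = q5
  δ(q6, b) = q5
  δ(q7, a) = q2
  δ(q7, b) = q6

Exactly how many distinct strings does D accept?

8

The useful subgraph on states {q0, q2, q4, q5, q6, q7} is acyclic, so L(D) is finite; the longest accepting path visits 4 useful states, giving maximum string length 3.
Counting accepting paths from q0 by length: 2 of length 2, 6 of length 3. Total 8.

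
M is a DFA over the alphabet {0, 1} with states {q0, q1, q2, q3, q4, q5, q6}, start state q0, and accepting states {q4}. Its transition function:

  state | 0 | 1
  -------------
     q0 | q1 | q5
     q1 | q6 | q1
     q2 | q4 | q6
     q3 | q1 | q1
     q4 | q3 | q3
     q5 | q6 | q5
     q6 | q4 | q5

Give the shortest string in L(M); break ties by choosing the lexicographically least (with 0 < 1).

000

A breadth-first search from q0 reaches an accepting state first via the path q0 → q1 → q6 → q4 on input 000.
No string of length < 3 is accepted (BFS exhausts all shorter strings without reaching an accepting state), and 000 is the lexicographically least accepting string of length 3.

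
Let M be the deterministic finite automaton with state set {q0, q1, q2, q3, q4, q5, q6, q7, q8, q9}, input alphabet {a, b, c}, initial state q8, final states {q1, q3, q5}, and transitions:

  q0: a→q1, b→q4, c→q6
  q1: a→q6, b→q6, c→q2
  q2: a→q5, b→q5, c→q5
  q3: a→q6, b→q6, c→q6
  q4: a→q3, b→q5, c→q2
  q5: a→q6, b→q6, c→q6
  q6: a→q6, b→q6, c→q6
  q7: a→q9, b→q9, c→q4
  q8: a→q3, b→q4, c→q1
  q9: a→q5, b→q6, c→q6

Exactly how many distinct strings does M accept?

10

The useful subgraph on states {q1, q2, q3, q4, q5, q8} is acyclic, so L(M) is finite; the longest accepting path visits 4 useful states, giving maximum string length 3.
Counting accepting paths from q8 by length: 2 of length 1, 2 of length 2, 6 of length 3. Total 10.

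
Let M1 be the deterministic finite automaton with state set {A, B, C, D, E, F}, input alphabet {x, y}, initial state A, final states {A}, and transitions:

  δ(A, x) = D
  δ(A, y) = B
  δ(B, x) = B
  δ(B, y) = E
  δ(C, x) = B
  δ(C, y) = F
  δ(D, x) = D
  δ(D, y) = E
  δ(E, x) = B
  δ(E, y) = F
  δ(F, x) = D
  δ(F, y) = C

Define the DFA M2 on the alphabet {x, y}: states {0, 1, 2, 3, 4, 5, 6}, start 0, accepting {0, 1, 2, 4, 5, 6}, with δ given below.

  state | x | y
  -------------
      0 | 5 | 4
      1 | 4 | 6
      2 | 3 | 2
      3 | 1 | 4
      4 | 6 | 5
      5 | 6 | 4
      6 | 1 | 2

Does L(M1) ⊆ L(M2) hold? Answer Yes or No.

Yes

Exploring the product automaton M1 × M2 from the start pair (A, 0), following both machines on each input symbol, reaches 20 state pairs: (A, 0), (D, 5), (B, 4), (D, 6), (E, 4), (B, 6), (E, 5), (D, 1), (E, 2), (F, 5), (B, 1), (F, 4), (D, 4), (E, 6), (B, 3), (F, 2), (C, 4), (C, 5), (D, 3), (C, 2).
M1 accepts in {A} and M2 accepts in {0, 1, 2, 4, 5, 6}. The reachable pairs whose M1-component is accepting are (A, 0); in each of them the M2-component is accepting too, so the product for L(M1) \ L(M2) (M1-component accepting, M2-component rejecting) has no reachable accepting pair and the difference is empty.
Hence every string in L(M1) is also in L(M2).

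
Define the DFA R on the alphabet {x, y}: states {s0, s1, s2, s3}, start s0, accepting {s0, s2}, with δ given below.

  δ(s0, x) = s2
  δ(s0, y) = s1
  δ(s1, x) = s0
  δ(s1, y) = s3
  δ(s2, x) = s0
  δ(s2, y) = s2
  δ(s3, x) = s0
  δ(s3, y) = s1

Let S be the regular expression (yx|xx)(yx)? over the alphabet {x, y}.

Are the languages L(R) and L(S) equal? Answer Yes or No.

The empty string ε is accepted by R but rejected by S.
So L(R) ≠ L(S).

No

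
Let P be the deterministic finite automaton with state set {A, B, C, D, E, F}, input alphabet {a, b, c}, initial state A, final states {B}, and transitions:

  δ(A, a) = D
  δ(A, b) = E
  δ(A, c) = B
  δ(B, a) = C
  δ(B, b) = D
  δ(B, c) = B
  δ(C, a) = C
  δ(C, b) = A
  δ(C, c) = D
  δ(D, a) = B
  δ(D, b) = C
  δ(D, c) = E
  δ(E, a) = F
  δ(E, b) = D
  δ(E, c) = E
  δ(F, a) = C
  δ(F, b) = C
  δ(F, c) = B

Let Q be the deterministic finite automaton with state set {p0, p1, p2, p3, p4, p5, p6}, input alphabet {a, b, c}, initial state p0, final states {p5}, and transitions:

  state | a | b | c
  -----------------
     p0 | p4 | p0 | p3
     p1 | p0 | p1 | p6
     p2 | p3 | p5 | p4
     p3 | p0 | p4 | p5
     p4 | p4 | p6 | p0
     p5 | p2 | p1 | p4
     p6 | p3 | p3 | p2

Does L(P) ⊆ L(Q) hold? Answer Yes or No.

The string c is in L(P) but not in L(Q).
So L(P) ⊄ L(Q).

No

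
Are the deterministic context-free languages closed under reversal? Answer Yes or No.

L = {c bⁿaⁿ : n≥0} ∪ {d b²ⁿaⁿ : n≥0} is a DCFL: the first symbol tells a deterministic PDA whether to pop one or two b's per a. Its reversal Lᴿ = {aⁿbⁿ c : n≥0} ∪ {aⁿb²ⁿ d : n≥0} is not. DCFLs are closed under right quotient by regular languages, and Lᴿ/{c, d} = {aⁿbⁿ : n≥0} ∪ {aⁿb²ⁿ : n≥0} — the standard context-free language accepted by no deterministic PDA (intuitively the machine would have to commit to a b-to-a ratio before the distinguishing marker arrives; formally, a DPDA for it would have a single run on aⁿb²ⁿ, accepting after the prefix aⁿbⁿ and accepting again after n more b's; an ordinary PDA that simulates it on a's and b's and, at any moment when it is accepting, may switch to reading only a fresh letter e while feeding each e to the simulation as a b, would accept aⁱbʲeᵏ (k≥1) exactly when both aⁱbʲ and aⁱbʲ⁺ᵏ are in the language, i.e. its language intersected with the regular set a*b*e⁺ would be exactly {aⁿbⁿeⁿ : n≥1} — impossible, since context-free languages are closed under intersection with regular sets and {aⁿbⁿeⁿ} is not context-free). So Lᴿ cannot be a DCFL.

No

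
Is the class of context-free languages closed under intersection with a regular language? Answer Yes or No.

Run a PDA for the context-free language and a DFA for the regular one in parallel (product of finite controls, the PDA's stack unchanged, the DFA advancing only on input moves); the product PDA accepts exactly the intersection. (Intersection of two CFLs, by contrast, can fail to be context-free.)
So the context-free languages are closed under intersection with a regular language.

Yes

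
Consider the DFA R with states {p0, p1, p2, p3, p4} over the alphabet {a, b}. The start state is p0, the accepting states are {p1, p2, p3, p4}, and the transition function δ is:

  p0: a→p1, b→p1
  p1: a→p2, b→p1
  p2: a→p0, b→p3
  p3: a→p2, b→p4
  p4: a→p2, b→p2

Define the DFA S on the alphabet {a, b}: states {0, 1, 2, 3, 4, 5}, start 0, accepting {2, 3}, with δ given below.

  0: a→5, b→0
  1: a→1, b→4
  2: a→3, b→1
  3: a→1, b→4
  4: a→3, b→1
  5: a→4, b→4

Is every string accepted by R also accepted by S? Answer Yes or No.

No

The string a is in L(R) but not in L(S).
So L(R) ⊄ L(S).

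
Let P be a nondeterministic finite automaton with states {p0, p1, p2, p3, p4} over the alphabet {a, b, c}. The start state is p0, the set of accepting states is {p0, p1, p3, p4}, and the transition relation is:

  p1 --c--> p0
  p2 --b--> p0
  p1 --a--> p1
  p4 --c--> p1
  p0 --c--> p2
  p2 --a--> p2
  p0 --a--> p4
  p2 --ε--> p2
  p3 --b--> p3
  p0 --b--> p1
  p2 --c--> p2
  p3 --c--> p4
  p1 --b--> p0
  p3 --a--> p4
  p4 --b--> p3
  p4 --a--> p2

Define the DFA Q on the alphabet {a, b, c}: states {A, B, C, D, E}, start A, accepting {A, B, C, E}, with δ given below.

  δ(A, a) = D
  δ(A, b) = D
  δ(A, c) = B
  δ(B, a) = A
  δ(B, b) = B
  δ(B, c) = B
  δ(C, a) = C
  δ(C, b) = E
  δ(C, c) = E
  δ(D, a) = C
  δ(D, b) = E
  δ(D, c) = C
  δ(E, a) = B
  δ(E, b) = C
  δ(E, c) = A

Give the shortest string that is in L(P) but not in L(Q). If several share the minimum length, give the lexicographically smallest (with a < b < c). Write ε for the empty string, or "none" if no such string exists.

a

The string a is accepted by P but not by Q.
No shorter string lies in the difference, and a is the lexicographically first length-1 string in L(P) \ L(Q).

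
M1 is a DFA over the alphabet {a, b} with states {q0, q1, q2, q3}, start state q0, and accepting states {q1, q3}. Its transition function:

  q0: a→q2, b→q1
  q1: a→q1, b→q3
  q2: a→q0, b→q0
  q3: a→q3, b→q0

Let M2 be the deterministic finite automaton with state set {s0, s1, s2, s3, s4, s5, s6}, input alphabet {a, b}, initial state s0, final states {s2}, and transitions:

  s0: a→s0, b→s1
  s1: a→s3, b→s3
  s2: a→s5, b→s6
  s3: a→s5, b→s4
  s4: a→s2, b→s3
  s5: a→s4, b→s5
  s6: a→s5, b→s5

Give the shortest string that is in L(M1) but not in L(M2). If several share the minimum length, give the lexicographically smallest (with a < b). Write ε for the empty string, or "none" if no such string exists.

b

The string b is accepted by M1 but not by M2.
No shorter string lies in the difference, and b is the lexicographically first length-1 string in L(M1) \ L(M2).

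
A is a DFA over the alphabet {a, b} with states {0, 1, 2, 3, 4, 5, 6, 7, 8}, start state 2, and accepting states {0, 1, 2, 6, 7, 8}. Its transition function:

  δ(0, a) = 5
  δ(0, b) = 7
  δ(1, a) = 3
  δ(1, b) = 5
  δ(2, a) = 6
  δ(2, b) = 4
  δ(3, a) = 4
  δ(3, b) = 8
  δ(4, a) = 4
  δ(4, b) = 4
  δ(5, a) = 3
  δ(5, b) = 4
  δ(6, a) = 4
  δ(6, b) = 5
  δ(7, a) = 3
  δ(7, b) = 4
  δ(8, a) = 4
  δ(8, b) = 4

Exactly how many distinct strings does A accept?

The useful subgraph on states {2, 3, 5, 6, 8} is acyclic, so L(A) is finite; the longest accepting path visits 5 useful states, giving maximum string length 4.
Counting accepting paths from 2 by length: 1 of length 0, 1 of length 1, 1 of length 4. Total 3.

3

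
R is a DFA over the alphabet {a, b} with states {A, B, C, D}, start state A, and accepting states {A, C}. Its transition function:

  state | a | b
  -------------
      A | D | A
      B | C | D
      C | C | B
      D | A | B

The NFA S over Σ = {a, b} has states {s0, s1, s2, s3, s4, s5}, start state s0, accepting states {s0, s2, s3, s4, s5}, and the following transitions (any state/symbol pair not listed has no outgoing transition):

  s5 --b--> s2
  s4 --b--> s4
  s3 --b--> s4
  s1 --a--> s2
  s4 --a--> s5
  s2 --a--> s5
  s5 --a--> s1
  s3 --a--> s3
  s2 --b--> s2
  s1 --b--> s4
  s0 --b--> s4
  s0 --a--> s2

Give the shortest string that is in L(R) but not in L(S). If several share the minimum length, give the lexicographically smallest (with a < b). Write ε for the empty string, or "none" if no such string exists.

The string baa is accepted by R but not by S.
No shorter string lies in the difference, and baa is the lexicographically first length-3 string in L(R) \ L(S).

baa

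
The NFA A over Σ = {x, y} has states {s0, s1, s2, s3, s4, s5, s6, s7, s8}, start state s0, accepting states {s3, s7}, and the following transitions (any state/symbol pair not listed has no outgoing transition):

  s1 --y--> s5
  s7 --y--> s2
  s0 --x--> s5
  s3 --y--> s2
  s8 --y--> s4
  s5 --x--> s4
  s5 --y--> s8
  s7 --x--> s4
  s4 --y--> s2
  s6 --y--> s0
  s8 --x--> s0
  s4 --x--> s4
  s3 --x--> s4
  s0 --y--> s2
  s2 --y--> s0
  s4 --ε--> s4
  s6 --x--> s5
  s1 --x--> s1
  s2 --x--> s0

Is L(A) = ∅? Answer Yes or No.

Yes

The states reachable from the start state are {s0, s2, s4, s5, s8}.
None of the accepting states {s3, s7} is reachable, so no string is accepted and L(A) = ∅.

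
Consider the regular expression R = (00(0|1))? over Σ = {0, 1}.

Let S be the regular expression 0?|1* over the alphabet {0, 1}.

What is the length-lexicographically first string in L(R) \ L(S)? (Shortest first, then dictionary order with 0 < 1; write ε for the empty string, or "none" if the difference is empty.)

000

The string 000 is accepted by R but not by S.
No shorter string lies in the difference, and 000 is the lexicographically first length-3 string in L(R) \ L(S).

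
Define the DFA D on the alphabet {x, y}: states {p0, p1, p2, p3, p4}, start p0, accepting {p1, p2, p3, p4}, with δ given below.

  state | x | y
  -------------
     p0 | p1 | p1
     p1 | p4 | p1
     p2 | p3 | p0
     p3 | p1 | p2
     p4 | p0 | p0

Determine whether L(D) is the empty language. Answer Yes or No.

The string x is accepted: the run p0 → p1 ends in the accepting state p1.
Since at least one string is accepted, L(D) is not empty.

No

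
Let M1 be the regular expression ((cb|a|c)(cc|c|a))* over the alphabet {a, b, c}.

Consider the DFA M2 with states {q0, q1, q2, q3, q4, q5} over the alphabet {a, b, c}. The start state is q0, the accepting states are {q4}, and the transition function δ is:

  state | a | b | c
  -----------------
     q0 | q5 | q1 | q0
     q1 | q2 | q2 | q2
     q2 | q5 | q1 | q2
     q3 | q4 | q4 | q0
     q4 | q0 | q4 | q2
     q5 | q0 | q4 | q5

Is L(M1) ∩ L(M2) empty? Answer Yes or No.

Yes

Converting the expression M1 to a DFA (subset construction, then merging equivalent states) gives the minimal DFA with states {r0, r1, r2, r3, r4, r5, r6}, start state r0, accepting states {r0, r4, r5, r6} and transitions r0: a→r1, b→r2, c→r3; r1: a→r0, b→r2, c→r4; r2: a→r2, b→r2, c→r2; r3: a→r0, b→r1, c→r4; r4: a→r1, b→r2, c→r5; r5: a→r6, b→r1, c→r5; r6: a→r6, b→r2, c→r5.
Exploring the product automaton M1 × M2 from the start pair (r0, q0), following both machines on each input symbol, reaches 23 state pairs: (r0, q0), (r1, q5), (r2, q1), (r3, q0), (r2, q4), (r4, q5), (r2, q2), (r0, q5), (r1, q1), (r4, q0), (r2, q0), (r1, q0), (r5, q5), (r2, q5), (r3, q5), (r0, q2), (r4, q2), (r5, q0), (r6, q0), (r1, q4), (r3, q2), (r5, q2), (r6, q5).
M1 accepts in {r0, r4, r5, r6} and M2 accepts in {q4}; no reachable pair has both components accepting, so no string drives both machines to acceptance simultaneously and L(M1) ∩ L(M2) = ∅.
So no string is accepted by both, and the intersection is empty.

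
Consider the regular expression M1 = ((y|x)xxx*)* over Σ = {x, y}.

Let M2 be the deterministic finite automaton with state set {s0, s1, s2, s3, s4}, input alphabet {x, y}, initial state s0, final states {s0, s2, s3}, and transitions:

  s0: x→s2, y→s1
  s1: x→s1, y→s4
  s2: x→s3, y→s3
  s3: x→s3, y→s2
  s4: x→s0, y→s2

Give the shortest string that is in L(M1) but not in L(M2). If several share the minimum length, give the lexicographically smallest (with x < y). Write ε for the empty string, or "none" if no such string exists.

The string yxx is accepted by M1 but not by M2.
No shorter string lies in the difference, and yxx is the lexicographically first length-3 string in L(M1) \ L(M2).

yxx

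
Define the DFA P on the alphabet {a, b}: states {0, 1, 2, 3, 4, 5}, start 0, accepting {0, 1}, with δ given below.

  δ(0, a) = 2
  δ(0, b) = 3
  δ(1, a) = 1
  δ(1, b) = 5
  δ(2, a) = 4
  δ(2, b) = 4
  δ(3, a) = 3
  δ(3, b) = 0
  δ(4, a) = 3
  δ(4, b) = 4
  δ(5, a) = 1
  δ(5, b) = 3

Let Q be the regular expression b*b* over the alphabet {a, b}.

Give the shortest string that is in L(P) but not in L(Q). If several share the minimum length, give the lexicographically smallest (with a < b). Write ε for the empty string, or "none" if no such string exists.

bab

The string bab is accepted by P but not by Q.
No shorter string lies in the difference, and bab is the lexicographically first length-3 string in L(P) \ L(Q).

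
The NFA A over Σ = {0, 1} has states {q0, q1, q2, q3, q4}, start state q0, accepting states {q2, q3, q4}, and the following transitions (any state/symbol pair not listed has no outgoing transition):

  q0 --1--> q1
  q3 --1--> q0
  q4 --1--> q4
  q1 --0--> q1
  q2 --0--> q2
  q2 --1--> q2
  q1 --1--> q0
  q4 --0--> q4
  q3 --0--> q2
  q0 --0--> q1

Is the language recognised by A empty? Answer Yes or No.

The states reachable from the start state are {q0, q1}.
None of the accepting states {q2, q3, q4} is reachable, so no string is accepted and L(A) = ∅.

Yes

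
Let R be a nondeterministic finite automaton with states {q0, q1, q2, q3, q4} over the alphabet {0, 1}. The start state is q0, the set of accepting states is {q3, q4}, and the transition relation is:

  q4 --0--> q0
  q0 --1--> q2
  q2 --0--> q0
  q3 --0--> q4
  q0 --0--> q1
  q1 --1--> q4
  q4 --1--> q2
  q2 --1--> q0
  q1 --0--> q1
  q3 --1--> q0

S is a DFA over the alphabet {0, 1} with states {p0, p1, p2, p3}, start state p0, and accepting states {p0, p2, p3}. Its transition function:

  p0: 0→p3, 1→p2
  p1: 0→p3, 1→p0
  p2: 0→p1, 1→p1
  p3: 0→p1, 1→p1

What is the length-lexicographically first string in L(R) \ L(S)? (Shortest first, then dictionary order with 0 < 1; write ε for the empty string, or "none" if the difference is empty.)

01

The string 01 is accepted by R but not by S.
No shorter string lies in the difference, and 01 is the lexicographically first length-2 string in L(R) \ L(S).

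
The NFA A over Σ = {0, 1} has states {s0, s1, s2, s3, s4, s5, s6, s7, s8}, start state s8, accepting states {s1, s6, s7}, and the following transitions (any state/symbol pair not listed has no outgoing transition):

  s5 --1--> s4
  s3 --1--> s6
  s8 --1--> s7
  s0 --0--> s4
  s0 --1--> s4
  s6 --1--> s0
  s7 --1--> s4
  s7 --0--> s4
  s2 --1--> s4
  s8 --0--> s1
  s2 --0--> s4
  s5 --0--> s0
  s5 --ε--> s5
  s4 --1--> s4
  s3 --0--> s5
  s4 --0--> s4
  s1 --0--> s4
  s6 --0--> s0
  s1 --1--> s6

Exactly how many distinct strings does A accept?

The useful subgraph on states {s1, s6, s7, s8} is acyclic, so L(A) is finite; the longest accepting path visits 3 useful states, giving maximum string length 2.
Counting accepting paths from s8 by length: 2 of length 1, 1 of length 2. Total 3.

3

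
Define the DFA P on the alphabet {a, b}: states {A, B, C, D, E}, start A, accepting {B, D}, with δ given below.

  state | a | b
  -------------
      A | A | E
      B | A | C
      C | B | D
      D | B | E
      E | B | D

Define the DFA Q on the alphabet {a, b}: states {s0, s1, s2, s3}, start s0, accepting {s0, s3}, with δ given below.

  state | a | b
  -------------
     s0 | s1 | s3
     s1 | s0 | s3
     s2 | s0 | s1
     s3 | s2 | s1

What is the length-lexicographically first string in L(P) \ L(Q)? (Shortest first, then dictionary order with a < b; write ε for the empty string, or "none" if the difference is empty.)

The string ba is accepted by P but not by Q.
No shorter string lies in the difference, and ba is the lexicographically first length-2 string in L(P) \ L(Q).

ba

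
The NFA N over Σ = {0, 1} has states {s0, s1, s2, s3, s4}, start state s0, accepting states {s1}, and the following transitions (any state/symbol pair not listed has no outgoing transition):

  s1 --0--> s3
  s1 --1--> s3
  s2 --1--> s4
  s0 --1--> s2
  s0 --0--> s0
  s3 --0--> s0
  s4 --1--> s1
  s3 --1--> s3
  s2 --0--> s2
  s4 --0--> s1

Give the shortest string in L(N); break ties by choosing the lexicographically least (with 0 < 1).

110

A breadth-first search from s0 reaches an accepting state first via the path s0 → s2 → s4 → s1 on input 110.
No string of length < 3 is accepted (BFS exhausts all shorter strings without reaching an accepting state), and 110 is the lexicographically least accepting string of length 3.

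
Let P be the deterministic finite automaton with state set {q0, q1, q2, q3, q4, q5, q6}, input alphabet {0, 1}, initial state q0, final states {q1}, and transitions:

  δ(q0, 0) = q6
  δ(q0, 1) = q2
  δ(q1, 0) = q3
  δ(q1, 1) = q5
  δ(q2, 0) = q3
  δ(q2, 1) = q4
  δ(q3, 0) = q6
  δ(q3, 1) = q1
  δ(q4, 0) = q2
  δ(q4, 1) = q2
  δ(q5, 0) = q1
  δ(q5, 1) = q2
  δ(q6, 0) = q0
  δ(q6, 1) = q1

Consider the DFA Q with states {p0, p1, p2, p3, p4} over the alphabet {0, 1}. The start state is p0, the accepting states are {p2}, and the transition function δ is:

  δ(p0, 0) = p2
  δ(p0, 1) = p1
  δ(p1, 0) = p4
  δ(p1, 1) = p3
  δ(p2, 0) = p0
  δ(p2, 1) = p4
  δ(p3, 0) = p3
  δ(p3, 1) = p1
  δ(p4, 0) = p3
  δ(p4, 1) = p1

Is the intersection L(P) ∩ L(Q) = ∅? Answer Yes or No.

Yes

Exploring the product automaton P × Q from the start pair (q0, p0), following both machines on each input symbol, reaches 16 state pairs: (q0, p0), (q6, p2), (q2, p1), (q1, p4), (q3, p4), (q4, p3), (q3, p3), (q5, p1), (q6, p3), (q1, p1), (q2, p3), (q0, p3), (q5, p3), (q4, p1), (q1, p3), (q2, p4).
P accepts in {q1} and Q accepts in {p2}; no reachable pair has both components accepting, so no string drives both machines to acceptance simultaneously and L(P) ∩ L(Q) = ∅.
So no string is accepted by both, and the intersection is empty.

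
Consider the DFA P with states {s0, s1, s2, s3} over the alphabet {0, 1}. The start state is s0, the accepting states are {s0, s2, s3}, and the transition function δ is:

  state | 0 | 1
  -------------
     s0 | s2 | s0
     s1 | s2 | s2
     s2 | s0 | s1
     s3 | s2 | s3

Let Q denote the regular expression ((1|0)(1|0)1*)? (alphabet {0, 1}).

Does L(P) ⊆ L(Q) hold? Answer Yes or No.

No

The string 0 is in L(P) but not in L(Q).
So L(P) ⊄ L(Q).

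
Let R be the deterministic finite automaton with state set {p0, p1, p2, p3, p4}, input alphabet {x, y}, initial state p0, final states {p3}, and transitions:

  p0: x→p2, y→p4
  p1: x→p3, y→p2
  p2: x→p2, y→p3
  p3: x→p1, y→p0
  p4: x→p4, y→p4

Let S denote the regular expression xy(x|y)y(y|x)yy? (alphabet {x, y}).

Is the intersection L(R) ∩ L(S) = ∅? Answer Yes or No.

The string xyxyxy is accepted by both R and S.
Hence L(R) ∩ L(S) ≠ ∅.

No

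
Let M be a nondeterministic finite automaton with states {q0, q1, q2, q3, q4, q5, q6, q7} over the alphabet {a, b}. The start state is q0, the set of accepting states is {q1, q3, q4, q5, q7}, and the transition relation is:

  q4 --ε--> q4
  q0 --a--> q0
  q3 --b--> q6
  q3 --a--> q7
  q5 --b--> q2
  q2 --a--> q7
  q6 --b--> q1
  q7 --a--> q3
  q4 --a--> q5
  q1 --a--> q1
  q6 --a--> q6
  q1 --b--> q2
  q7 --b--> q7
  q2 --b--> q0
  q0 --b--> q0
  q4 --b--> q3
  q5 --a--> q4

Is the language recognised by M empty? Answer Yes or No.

The states reachable from the start state are {q0}.
None of the accepting states {q1, q3, q4, q5, q7} is reachable, so no string is accepted and L(M) = ∅.

Yes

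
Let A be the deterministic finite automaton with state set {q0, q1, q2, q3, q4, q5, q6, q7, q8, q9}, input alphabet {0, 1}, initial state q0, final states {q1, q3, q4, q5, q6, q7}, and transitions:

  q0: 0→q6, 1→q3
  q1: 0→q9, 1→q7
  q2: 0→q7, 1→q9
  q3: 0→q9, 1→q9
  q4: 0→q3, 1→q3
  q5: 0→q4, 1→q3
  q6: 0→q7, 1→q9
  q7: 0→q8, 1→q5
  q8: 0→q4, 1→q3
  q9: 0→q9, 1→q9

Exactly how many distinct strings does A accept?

12

The useful subgraph on states {q0, q3, q4, q5, q6, q7, q8} is acyclic, so L(A) is finite; the longest accepting path visits 6 useful states, giving maximum string length 5.
Counting accepting paths from q0 by length: 2 of length 1, 1 of length 2, 1 of length 3, 4 of length 4, 4 of length 5. Total 12.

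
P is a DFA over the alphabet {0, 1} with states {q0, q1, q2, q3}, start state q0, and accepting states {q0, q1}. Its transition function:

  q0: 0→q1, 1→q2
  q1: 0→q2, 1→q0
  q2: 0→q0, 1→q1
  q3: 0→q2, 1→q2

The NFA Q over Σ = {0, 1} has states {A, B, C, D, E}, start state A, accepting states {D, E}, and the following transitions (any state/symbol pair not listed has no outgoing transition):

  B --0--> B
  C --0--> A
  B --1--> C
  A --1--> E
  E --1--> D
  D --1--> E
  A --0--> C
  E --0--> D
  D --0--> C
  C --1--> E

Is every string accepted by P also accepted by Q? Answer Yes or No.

No

The empty string ε is in L(P) but not in L(Q).
So L(P) ⊄ L(Q).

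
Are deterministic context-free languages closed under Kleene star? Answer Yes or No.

No

L = {c aⁿbⁿ : n≥0} ∪ {cc aⁿb²ⁿ : n≥0} is a DCFL (the number of leading c's fixes which ratio the DPDA checks), but L* is not. Every word of L starts with c, so in a factorisation of the string cc aⁱbʲ (i≥1) into words of L each factor begins at one of the two c's: either the whole string is a single word of L (forcing j = 2i), or it splits as c · (c aⁱbʲ) with c ∈ L (take n = 0) and c aⁱbʲ ∈ L (forcing j = i). Thus L* ∩ cca⁺b* = {cc aⁿbⁿ : n≥1} ∪ {cc aⁿb²ⁿ : n≥1}. A DPDA for L* would give one for this intersection with a regular set, and, started from its configuration after reading cc, one for {aⁿbⁿ : n≥1} ∪ {aⁿb²ⁿ : n≥1}, which no deterministic PDA accepts (a DPDA for it would have a single run on aⁿb²ⁿ, accepting after the prefix aⁿbⁿ and accepting again after n more b's; an ordinary PDA that simulates it on a's and b's and, at any moment when it is accepting, may switch to reading only a fresh letter d while feeding each d to the simulation as a b, would accept aⁱbʲdᵏ (k≥1) exactly when both aⁱbʲ and aⁱbʲ⁺ᵏ are in the language, i.e. its language intersected with the regular set a*b*d⁺ would be exactly {aⁿbⁿdⁿ : n≥1} — impossible, since context-free languages are closed under intersection with regular sets and {aⁿbⁿdⁿ} is not context-free). So L* is not a DCFL.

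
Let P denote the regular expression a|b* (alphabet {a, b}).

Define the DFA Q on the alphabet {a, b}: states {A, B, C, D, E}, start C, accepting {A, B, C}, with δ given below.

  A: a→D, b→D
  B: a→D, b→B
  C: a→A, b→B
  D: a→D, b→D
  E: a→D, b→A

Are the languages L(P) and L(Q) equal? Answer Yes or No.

Yes

Converting the expression P to a DFA (subset construction, then merging equivalent states) gives the minimal DFA with states {p0, p1, p2, p3}, start state p0, accepting states {p0, p1, p2} and transitions p0: a→p1, b→p2; p1: a→p3, b→p3; p2: a→p3, b→p2; p3: a→p3, b→p3.
Exploring the product automaton P × Q from the start pair (p0, C), following both machines on each input symbol, reaches 4 state pairs: (p0, C), (p1, A), (p2, B), (p3, D).
P accepts in {p0, p1, p2} and Q accepts in {A, B, C}. In every reachable pair the two components are either both accepting — (p0, C), (p1, A), (p2, B) — or both non-accepting, so no string is accepted by exactly one of the machines: L(P) \ L(Q) and L(Q) \ L(P) are both empty.
Hence every string is accepted by P iff it is accepted by Q, and the two languages coincide.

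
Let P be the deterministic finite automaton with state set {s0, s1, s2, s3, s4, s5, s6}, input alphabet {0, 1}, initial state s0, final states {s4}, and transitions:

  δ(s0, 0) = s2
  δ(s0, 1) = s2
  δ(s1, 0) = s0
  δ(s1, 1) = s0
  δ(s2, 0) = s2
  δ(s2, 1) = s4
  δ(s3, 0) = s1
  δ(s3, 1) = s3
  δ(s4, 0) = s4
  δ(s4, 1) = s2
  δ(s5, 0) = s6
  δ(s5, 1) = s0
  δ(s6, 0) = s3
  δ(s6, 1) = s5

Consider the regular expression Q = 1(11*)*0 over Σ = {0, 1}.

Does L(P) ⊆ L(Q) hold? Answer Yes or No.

No

The string 01 is in L(P) but not in L(Q).
So L(P) ⊄ L(Q).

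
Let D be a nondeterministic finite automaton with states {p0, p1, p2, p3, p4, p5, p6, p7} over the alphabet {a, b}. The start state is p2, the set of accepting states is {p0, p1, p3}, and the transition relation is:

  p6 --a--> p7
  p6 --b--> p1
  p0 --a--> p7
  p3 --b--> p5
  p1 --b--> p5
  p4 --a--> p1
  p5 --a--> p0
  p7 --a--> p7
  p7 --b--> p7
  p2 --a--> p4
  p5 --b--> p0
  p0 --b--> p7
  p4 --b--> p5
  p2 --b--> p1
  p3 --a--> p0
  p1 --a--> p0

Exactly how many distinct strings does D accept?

10

The useful subgraph on states {p0, p1, p2, p4, p5} is acyclic, so L(D) is finite; the longest accepting path visits 5 useful states, giving maximum string length 4.
Counting accepting paths from p2 by length: 1 of length 1, 2 of length 2, 5 of length 3, 2 of length 4. Total 10.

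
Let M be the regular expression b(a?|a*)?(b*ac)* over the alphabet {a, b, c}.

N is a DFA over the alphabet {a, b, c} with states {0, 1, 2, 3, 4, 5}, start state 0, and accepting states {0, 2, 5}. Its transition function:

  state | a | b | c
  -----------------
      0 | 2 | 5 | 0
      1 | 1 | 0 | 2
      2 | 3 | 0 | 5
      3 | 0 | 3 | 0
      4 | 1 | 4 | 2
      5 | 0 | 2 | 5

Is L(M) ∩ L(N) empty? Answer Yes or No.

No

The string b is accepted by both M and N.
Hence L(M) ∩ L(N) ≠ ∅.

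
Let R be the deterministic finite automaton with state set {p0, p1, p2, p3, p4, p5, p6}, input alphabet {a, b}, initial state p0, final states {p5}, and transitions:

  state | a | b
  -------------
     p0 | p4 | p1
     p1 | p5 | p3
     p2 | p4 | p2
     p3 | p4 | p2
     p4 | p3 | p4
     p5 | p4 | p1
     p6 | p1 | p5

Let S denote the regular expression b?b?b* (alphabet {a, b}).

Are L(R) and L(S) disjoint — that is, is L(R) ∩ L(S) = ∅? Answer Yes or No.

Converting the expression S to a DFA (subset construction, then merging equivalent states) gives the minimal DFA with states {s0, s1}, start state s0, accepting states {s0} and transitions s0: a→s1, b→s0; s1: a→s1, b→s1.
Exploring the product automaton R × S from the start pair (p0, s0), following both machines on each input symbol, reaches 9 state pairs: (p0, s0), (p4, s1), (p1, s0), (p3, s1), (p5, s1), (p3, s0), (p2, s1), (p1, s1), (p2, s0).
R accepts in {p5} and S accepts in {s0}; no reachable pair has both components accepting, so no string drives both machines to acceptance simultaneously and L(R) ∩ L(S) = ∅.
So no string is accepted by both, and the intersection is empty.

Yes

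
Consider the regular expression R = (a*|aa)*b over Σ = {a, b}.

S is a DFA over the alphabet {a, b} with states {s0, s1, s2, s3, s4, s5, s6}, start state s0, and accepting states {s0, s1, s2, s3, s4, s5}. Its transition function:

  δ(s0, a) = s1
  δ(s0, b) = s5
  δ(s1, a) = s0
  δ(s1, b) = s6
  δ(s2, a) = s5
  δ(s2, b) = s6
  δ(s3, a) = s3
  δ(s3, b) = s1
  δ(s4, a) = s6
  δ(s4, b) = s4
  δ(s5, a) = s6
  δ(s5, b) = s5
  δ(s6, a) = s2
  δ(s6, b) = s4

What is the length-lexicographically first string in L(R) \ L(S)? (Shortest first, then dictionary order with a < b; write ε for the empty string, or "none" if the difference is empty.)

ab

The string ab is accepted by R but not by S.
No shorter string lies in the difference, and ab is the lexicographically first length-2 string in L(R) \ L(S).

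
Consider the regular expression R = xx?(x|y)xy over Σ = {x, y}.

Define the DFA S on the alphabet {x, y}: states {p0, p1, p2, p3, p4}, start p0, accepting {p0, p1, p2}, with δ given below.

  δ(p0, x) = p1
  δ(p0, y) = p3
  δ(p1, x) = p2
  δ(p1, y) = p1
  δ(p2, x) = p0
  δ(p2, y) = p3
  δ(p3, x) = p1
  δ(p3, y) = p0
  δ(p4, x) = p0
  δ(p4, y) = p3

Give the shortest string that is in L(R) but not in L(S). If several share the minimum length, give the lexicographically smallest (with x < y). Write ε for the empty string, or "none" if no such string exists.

The string xxxy is accepted by R but not by S.
No shorter string lies in the difference, and xxxy is the lexicographically first length-4 string in L(R) \ L(S).

xxxy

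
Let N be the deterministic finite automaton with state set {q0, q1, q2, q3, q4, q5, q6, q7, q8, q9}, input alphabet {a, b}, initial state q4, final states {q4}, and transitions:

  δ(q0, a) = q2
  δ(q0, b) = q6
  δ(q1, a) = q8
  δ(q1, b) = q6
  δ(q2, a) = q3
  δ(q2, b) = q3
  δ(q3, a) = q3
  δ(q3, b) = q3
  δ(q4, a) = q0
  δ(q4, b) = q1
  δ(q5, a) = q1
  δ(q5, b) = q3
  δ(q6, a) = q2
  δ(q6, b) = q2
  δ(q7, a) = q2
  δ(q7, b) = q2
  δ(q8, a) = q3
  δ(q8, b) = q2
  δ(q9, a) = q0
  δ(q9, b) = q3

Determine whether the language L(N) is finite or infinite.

finite

The useful states (reachable from q4 and able to reach an accepting state) are {q4}.
Restricted to these states the transition graph has no cycle, so every accepting path has bounded length and L is finite.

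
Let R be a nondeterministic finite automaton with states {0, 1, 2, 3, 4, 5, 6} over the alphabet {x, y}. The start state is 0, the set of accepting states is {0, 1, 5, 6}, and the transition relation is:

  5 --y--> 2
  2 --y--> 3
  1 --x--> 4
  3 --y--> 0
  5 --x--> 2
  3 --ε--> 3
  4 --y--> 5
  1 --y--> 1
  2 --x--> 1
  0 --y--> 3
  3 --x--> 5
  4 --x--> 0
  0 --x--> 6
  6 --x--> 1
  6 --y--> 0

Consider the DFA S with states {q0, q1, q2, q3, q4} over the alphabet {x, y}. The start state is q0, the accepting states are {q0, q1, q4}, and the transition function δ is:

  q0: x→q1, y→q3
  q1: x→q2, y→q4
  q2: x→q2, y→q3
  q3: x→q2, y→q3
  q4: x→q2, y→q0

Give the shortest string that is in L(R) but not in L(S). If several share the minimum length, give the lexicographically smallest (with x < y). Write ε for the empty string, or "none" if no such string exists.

The string xx is accepted by R but not by S.
No shorter string lies in the difference, and xx is the lexicographically first length-2 string in L(R) \ L(S).

xx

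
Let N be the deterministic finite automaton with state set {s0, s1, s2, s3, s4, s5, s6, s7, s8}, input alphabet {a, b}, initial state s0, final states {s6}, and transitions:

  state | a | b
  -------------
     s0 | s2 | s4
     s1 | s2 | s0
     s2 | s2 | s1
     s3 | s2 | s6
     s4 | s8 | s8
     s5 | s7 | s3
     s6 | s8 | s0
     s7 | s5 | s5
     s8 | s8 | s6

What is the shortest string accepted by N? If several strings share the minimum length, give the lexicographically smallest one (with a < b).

bab

A breadth-first search from s0 reaches an accepting state first via the path s0 → s4 → s8 → s6 on input bab.
No string of length < 3 is accepted (BFS exhausts all shorter strings without reaching an accepting state), and bab is the lexicographically least accepting string of length 3.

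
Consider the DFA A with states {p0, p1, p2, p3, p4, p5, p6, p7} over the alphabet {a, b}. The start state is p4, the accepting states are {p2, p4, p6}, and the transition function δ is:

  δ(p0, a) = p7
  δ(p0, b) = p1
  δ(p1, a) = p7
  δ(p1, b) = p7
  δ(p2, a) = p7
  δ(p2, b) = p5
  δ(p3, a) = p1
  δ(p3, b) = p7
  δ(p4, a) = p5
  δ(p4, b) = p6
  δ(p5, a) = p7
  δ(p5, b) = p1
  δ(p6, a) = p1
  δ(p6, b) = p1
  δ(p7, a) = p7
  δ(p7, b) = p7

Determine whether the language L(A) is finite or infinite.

The useful states (reachable from p4 and able to reach an accepting state) are {p4, p6}.
Restricted to these states the transition graph has no cycle, so every accepting path has bounded length and L is finite.

finite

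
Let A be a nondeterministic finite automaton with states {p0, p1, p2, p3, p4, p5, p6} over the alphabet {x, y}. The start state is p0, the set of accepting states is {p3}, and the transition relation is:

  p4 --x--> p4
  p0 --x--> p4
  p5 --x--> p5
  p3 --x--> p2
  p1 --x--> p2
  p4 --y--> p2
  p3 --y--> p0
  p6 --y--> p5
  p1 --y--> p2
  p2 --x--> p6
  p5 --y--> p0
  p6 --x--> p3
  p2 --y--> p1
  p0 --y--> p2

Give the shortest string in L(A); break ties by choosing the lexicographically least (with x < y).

yxx

A breadth-first search from p0 reaches an accepting state first via the path p0 → p2 → p6 → p3 on input yxx.
No string of length < 3 is accepted (BFS exhausts all shorter strings without reaching an accepting state), and yxx is the lexicographically least accepting string of length 3.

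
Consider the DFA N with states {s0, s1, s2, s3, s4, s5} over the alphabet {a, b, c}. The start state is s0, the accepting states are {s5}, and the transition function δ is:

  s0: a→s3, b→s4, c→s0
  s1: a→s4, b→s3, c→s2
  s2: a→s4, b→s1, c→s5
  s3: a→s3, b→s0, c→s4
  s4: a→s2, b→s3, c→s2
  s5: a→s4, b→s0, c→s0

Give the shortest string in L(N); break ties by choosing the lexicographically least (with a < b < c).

A breadth-first search from s0 reaches an accepting state first via the path s0 → s4 → s2 → s5 on input bac.
No string of length < 3 is accepted (BFS exhausts all shorter strings without reaching an accepting state), and bac is the lexicographically least accepting string of length 3.

bac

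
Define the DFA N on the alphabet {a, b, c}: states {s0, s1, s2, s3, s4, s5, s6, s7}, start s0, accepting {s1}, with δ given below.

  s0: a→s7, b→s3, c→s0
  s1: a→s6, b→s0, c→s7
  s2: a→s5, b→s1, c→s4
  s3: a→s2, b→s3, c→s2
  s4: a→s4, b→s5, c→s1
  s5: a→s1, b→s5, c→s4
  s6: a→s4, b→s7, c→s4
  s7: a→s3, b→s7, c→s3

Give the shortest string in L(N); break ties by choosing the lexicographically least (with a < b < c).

bab

A breadth-first search from s0 reaches an accepting state first via the path s0 → s3 → s2 → s1 on input bab.
No string of length < 3 is accepted (BFS exhausts all shorter strings without reaching an accepting state), and bab is the lexicographically least accepting string of length 3.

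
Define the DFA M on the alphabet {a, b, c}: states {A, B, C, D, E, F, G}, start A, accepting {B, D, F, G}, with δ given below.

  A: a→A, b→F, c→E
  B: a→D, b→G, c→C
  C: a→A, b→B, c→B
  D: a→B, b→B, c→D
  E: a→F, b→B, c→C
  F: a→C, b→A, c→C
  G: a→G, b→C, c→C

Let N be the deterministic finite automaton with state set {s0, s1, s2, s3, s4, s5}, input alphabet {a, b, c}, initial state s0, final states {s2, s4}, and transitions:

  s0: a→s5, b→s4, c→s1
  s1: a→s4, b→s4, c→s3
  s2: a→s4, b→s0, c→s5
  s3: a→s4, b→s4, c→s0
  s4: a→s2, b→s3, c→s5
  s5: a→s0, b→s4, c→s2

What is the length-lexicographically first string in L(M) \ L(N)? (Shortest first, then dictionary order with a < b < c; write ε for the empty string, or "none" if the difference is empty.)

The string acb is accepted by M but not by N.
No shorter string lies in the difference, and acb is the lexicographically first length-3 string in L(M) \ L(N).

acb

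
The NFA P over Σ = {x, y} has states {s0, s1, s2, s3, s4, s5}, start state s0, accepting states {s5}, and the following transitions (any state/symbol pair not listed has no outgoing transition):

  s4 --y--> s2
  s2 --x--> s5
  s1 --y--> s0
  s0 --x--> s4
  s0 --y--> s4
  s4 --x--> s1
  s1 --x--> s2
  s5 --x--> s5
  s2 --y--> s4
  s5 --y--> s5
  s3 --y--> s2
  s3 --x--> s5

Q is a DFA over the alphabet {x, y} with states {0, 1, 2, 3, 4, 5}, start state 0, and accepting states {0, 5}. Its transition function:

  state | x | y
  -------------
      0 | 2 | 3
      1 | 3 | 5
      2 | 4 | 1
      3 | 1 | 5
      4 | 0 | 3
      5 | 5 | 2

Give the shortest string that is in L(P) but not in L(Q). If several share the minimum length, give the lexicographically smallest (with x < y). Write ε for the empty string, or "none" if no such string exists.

The string xyx is accepted by P but not by Q.
No shorter string lies in the difference, and xyx is the lexicographically first length-3 string in L(P) \ L(Q).

xyx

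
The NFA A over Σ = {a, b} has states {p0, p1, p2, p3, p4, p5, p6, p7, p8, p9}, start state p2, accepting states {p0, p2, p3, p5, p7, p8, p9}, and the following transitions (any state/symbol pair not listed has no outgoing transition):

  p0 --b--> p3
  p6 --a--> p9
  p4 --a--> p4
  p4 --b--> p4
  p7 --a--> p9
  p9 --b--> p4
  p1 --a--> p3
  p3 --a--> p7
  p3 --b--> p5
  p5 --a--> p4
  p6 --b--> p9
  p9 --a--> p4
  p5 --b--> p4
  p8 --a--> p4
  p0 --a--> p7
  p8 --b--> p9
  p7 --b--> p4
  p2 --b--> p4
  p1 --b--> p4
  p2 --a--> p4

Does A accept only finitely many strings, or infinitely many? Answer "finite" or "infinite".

The useful states (reachable from p2 and able to reach an accepting state) are {p2}.
Restricted to these states the transition graph has no cycle, so every accepting path has bounded length and L is finite.

finite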